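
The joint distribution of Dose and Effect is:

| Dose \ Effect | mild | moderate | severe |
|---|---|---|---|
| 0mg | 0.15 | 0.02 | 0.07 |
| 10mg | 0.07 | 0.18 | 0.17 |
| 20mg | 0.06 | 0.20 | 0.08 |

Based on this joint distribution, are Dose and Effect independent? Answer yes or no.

no

P(Dose=0mg) = 0.24 and P(Effect=mild) = 0.28, so their product is 0.0672, but P(Dose=0mg, Effect=mild) = 0.15. Since these differ, Dose and Effect are not independent.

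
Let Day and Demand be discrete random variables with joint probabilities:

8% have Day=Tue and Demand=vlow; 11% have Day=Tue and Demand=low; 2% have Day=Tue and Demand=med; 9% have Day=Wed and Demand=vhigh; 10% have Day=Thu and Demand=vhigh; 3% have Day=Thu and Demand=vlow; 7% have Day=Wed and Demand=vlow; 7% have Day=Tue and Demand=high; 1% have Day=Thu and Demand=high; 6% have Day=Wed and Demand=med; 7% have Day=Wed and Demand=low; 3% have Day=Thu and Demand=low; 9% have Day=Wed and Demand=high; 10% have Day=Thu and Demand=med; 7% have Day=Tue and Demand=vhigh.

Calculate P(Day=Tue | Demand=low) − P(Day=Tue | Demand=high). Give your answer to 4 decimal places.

0.1120

P(Demand=low) = 0.11 + 0.07 + 0.03 = 0.21; P(Day=Tue | Demand=low) = 0.11/0.21 = 0.52381.
P(Demand=high) = 0.07 + 0.09 + 0.01 = 0.17; P(Day=Tue | Demand=high) = 0.07/0.17 = 0.41176.
Difference = 0.1120.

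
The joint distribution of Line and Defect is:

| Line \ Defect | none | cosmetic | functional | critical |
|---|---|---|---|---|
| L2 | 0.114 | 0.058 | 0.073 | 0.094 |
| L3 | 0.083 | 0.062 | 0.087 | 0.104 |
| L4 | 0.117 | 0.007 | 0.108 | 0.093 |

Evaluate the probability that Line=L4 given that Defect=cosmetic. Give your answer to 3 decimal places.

0.055

P(Defect=cosmetic) = 0.058 + 0.062 + 0.007 = 0.127.
P(Line=L4 | Defect=cosmetic) = 0.007/0.127 = 0.055.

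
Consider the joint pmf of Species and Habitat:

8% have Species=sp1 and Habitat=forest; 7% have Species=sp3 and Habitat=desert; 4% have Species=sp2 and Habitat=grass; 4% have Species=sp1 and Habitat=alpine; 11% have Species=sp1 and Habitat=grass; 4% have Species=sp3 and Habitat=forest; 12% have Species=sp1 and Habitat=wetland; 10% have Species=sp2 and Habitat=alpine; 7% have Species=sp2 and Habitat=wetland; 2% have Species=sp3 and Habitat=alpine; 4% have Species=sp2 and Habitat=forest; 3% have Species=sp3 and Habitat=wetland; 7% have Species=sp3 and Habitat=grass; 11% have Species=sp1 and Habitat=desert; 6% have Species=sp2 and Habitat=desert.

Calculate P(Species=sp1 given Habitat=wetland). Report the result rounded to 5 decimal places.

P(Habitat=wetland) = 0.12 + 0.07 + 0.03 = 0.22.
P(Species=sp1 | Habitat=wetland) = 0.12/0.22 = 0.54545.

0.54545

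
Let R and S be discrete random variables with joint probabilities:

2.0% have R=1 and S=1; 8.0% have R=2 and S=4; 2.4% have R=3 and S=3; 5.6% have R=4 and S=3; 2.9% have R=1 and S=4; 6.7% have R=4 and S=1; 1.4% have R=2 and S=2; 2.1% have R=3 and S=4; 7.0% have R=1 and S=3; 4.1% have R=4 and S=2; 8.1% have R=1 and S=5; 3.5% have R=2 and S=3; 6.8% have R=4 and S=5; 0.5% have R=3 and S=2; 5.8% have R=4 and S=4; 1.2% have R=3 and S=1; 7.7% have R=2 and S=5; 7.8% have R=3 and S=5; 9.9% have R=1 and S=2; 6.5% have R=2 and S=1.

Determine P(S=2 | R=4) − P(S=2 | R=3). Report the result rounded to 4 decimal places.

0.1057

P(R=4) = 0.067 + 0.041 + 0.056 + 0.058 + 0.068 = 0.290; P(S=2 | R=4) = 0.041/0.290 = 0.14138.
P(R=3) = 0.012 + 0.005 + 0.024 + 0.021 + 0.078 = 0.140; P(S=2 | R=3) = 0.005/0.140 = 0.03571.
Difference = 0.1057.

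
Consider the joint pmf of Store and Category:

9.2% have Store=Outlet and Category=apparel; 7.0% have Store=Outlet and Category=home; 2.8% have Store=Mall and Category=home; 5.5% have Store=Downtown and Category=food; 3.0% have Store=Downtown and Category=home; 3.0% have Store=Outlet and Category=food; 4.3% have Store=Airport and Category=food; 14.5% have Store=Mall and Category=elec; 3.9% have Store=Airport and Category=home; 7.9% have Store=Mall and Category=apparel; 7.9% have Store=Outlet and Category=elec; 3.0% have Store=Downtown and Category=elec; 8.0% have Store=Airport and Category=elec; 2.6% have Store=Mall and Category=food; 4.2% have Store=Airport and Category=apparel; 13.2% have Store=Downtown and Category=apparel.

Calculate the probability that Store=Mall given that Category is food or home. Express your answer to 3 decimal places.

0.168

P(Category=food) = 0.055 + 0.026 + 0.043 + 0.030 = 0.154.
P(Category=home) = 0.030 + 0.028 + 0.039 + 0.070 = 0.167.
P(Category ∈ {food, home}) = 0.154 + 0.167 = 0.321; P(Store=Mall, Category ∈ {food, home}) = 0.026 + 0.028 = 0.054.
P(Store=Mall | Category ∈ {food, home}) = 0.054/0.321 = 0.168.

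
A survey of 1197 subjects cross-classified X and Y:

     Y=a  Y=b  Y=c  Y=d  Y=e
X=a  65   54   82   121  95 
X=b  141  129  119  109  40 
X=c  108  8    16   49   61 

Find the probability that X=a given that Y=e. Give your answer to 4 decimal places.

0.4847

Total with Y=e: 95 + 40 + 61 = 196.
P(X=a | Y=e) = 95/196 = 0.4847.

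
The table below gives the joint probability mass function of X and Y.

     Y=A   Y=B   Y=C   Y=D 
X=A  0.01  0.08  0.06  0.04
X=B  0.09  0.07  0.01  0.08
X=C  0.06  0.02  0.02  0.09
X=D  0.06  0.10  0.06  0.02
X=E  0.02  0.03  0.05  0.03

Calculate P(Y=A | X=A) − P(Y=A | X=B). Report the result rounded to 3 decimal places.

-0.307

P(X=A) = 0.01 + 0.08 + 0.06 + 0.04 = 0.19; P(Y=A | X=A) = 0.01/0.19 = 0.0526.
P(X=B) = 0.09 + 0.07 + 0.01 + 0.08 = 0.25; P(Y=A | X=B) = 0.09/0.25 = 0.3600.
Difference = -0.307.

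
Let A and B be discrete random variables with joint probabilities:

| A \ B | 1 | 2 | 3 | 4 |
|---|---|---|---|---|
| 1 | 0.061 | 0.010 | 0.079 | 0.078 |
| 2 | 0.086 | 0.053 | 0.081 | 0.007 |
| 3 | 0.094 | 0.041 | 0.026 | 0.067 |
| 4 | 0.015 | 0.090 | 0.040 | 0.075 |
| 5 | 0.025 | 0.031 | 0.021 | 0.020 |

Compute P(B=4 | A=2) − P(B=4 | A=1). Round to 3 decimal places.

-0.311

P(A=2) = 0.086 + 0.053 + 0.081 + 0.007 = 0.227; P(B=4 | A=2) = 0.007/0.227 = 0.0308.
P(A=1) = 0.061 + 0.010 + 0.079 + 0.078 = 0.228; P(B=4 | A=1) = 0.078/0.228 = 0.3421.
Difference = -0.311.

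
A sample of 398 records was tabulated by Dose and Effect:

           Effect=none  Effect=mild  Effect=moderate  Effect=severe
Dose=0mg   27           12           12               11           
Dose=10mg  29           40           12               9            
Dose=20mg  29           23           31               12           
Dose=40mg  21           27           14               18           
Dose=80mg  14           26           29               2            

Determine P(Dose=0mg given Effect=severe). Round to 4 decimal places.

Total with Effect=severe: 11 + 9 + 12 + 18 + 2 = 52.
P(Dose=0mg | Effect=severe) = 11/52 = 0.2115.

0.2115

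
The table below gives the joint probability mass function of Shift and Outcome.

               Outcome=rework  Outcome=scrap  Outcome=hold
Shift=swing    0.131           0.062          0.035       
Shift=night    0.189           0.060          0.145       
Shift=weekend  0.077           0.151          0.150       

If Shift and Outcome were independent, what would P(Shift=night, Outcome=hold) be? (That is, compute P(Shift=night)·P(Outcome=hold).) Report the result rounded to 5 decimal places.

0.13002

P(Shift=night) = 0.189 + 0.060 + 0.145 = 0.394.
P(Outcome=hold) = 0.035 + 0.145 + 0.150 = 0.330.
Product: 0.394 × 0.330 = 0.13002.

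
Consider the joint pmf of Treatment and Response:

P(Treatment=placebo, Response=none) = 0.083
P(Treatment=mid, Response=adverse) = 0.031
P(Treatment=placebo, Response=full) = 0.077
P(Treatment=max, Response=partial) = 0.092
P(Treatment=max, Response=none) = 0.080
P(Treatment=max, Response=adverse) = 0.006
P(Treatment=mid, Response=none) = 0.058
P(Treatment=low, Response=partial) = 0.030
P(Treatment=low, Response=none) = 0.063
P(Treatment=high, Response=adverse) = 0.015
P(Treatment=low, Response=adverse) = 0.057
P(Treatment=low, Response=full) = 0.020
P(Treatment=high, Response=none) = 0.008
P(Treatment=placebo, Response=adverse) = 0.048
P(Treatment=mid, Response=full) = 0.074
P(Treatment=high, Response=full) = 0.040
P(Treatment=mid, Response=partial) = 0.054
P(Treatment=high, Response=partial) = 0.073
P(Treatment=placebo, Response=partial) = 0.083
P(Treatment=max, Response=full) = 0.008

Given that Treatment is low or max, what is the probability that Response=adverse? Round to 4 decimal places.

0.1770

P(Treatment=low) = 0.063 + 0.030 + 0.020 + 0.057 = 0.170.
P(Treatment=max) = 0.080 + 0.092 + 0.008 + 0.006 = 0.186.
P(Treatment ∈ {low, max}) = 0.170 + 0.186 = 0.356; P(Response=adverse, Treatment ∈ {low, max}) = 0.057 + 0.006 = 0.063.
P(Response=adverse | Treatment ∈ {low, max}) = 0.063/0.356 = 0.1770.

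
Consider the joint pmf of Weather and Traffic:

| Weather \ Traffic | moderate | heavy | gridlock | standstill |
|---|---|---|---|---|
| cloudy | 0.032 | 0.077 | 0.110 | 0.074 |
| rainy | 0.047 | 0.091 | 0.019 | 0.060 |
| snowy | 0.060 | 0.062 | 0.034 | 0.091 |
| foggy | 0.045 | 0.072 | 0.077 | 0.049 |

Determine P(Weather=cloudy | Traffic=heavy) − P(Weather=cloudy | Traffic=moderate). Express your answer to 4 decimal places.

P(Traffic=heavy) = 0.077 + 0.091 + 0.062 + 0.072 = 0.302; P(Weather=cloudy | Traffic=heavy) = 0.077/0.302 = 0.25497.
P(Traffic=moderate) = 0.032 + 0.047 + 0.060 + 0.045 = 0.184; P(Weather=cloudy | Traffic=moderate) = 0.032/0.184 = 0.17391.
Difference = 0.0811.

0.0811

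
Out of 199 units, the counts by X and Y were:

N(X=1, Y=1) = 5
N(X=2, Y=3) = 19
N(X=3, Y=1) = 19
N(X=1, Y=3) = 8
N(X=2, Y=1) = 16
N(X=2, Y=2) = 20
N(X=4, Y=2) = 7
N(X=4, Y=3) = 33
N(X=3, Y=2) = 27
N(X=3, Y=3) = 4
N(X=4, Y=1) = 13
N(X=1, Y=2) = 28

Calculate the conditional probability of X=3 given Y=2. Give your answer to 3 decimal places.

0.329

Total with Y=2: 28 + 20 + 27 + 7 = 82.
P(X=3 | Y=2) = 27/82 = 0.329.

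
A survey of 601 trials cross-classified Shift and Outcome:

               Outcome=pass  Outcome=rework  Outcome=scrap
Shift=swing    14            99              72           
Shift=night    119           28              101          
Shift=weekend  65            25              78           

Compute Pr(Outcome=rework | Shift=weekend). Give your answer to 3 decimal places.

Total with Shift=weekend: 65 + 25 + 78 = 168.
P(Outcome=rework | Shift=weekend) = 25/168 = 0.149.

0.149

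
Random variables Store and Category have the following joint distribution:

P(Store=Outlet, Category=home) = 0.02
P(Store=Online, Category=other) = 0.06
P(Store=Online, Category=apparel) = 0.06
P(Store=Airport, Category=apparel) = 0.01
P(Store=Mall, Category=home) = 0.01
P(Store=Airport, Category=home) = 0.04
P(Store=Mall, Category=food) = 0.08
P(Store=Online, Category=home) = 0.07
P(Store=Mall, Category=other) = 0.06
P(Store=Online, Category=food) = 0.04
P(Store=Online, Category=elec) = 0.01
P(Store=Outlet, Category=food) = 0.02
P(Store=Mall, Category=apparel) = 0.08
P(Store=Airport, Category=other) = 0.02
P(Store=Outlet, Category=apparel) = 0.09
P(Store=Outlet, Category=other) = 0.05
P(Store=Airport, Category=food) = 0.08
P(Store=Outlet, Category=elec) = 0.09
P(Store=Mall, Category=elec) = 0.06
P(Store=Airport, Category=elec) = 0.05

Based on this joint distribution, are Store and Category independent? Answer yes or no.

no

P(Store=Online) = 0.24 and P(Category=elec) = 0.21, so their product is 0.0504, but P(Store=Online, Category=elec) = 0.01. Since these differ, Store and Category are not independent.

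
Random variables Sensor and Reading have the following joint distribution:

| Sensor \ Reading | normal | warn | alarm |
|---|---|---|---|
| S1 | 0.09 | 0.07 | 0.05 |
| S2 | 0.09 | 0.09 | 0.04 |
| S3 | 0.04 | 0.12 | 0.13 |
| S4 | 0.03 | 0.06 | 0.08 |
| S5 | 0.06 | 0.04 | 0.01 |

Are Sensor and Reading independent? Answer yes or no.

no

P(Sensor=S3) = 0.29 and P(Reading=normal) = 0.31, so their product is 0.0899, but P(Sensor=S3, Reading=normal) = 0.04. Since these differ, Sensor and Reading are not independent.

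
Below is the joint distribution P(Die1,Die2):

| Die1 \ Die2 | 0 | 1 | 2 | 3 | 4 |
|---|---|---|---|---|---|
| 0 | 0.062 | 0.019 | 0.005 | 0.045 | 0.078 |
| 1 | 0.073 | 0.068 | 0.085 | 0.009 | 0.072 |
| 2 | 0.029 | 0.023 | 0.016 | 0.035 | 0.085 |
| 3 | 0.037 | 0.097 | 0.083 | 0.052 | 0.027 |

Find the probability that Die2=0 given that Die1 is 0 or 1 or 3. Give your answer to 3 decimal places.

P(Die1=0) = 0.062 + 0.019 + 0.005 + 0.045 + 0.078 = 0.209.
P(Die1=1) = 0.073 + 0.068 + 0.085 + 0.009 + 0.072 = 0.307.
P(Die1=3) = 0.037 + 0.097 + 0.083 + 0.052 + 0.027 = 0.296.
P(Die1 ∈ {0, 1, 3}) = 0.209 + 0.307 + 0.296 = 0.812; P(Die2=0, Die1 ∈ {0, 1, 3}) = 0.062 + 0.073 + 0.037 = 0.172.
P(Die2=0 | Die1 ∈ {0, 1, 3}) = 0.172/0.812 = 0.212.

0.212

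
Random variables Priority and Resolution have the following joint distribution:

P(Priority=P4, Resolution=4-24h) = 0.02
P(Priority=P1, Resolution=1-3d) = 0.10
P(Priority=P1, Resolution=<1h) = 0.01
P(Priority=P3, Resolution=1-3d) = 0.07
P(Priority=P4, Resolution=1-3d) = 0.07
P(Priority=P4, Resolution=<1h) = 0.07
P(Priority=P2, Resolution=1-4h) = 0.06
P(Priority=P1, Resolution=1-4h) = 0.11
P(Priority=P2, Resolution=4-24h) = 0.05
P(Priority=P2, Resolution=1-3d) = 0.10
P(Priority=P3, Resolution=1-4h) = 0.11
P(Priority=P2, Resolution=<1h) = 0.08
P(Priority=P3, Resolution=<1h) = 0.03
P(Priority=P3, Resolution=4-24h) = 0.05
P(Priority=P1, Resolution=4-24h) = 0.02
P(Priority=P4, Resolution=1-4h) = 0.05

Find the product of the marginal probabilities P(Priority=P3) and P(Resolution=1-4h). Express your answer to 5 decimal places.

0.08580

P(Priority=P3) = 0.03 + 0.11 + 0.05 + 0.07 = 0.26.
P(Resolution=1-4h) = 0.11 + 0.06 + 0.11 + 0.05 = 0.33.
Product: 0.26 × 0.33 = 0.08580.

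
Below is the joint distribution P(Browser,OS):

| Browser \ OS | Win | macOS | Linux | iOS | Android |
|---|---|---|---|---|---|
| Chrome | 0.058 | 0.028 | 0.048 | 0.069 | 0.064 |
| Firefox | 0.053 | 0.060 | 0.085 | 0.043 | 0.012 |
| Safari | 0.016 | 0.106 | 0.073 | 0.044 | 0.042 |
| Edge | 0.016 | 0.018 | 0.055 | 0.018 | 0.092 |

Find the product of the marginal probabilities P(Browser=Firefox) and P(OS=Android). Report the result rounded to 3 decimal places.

0.053

P(Browser=Firefox) = 0.053 + 0.060 + 0.085 + 0.043 + 0.012 = 0.253.
P(OS=Android) = 0.064 + 0.012 + 0.042 + 0.092 = 0.210.
Product: 0.253 × 0.210 = 0.053.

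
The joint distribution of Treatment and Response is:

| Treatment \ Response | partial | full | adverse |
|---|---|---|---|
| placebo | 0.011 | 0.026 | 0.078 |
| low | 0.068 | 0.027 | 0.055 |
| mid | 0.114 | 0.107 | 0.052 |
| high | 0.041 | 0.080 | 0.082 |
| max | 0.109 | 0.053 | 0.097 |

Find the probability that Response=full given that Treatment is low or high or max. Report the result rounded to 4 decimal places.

0.2614

P(Treatment=low) = 0.068 + 0.027 + 0.055 = 0.150.
P(Treatment=high) = 0.041 + 0.080 + 0.082 = 0.203.
P(Treatment=max) = 0.109 + 0.053 + 0.097 = 0.259.
P(Treatment ∈ {low, high, max}) = 0.150 + 0.203 + 0.259 = 0.612; P(Response=full, Treatment ∈ {low, high, max}) = 0.027 + 0.080 + 0.053 = 0.160.
P(Response=full | Treatment ∈ {low, high, max}) = 0.160/0.612 = 0.2614.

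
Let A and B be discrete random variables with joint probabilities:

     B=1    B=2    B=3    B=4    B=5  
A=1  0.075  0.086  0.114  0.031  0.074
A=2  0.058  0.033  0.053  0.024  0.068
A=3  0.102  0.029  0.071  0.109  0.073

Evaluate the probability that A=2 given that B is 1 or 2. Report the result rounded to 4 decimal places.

0.2376

P(B=1) = 0.075 + 0.058 + 0.102 = 0.235.
P(B=2) = 0.086 + 0.033 + 0.029 = 0.148.
P(B ∈ {1, 2}) = 0.235 + 0.148 = 0.383; P(A=2, B ∈ {1, 2}) = 0.058 + 0.033 = 0.091.
P(A=2 | B ∈ {1, 2}) = 0.091/0.383 = 0.2376.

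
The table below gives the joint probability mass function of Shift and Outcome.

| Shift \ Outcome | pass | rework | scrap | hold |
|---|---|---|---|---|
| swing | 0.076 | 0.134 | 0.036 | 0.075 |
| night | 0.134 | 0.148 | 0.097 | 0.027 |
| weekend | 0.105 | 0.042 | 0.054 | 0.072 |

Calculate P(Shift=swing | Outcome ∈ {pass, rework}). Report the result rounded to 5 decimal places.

P(Outcome=pass) = 0.076 + 0.134 + 0.105 = 0.315.
P(Outcome=rework) = 0.134 + 0.148 + 0.042 = 0.324.
P(Outcome ∈ {pass, rework}) = 0.315 + 0.324 = 0.639; P(Shift=swing, Outcome ∈ {pass, rework}) = 0.076 + 0.134 = 0.210.
P(Shift=swing | Outcome ∈ {pass, rework}) = 0.210/0.639 = 0.32864.

0.32864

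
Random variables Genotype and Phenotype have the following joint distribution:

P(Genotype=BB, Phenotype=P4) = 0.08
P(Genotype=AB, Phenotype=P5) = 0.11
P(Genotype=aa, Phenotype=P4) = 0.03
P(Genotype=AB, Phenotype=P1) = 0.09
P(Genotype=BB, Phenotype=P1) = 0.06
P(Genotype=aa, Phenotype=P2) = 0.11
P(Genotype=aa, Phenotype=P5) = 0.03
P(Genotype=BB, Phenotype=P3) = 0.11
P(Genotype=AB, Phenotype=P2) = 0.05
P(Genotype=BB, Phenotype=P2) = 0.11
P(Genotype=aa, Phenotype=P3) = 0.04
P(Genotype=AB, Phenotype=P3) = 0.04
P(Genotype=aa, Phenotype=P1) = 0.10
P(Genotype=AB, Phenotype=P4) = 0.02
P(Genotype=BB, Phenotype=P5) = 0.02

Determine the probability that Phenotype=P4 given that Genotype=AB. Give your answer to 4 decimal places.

0.0645

P(Genotype=AB) = 0.09 + 0.05 + 0.04 + 0.02 + 0.11 = 0.31.
P(Phenotype=P4 | Genotype=AB) = 0.02/0.31 = 0.0645.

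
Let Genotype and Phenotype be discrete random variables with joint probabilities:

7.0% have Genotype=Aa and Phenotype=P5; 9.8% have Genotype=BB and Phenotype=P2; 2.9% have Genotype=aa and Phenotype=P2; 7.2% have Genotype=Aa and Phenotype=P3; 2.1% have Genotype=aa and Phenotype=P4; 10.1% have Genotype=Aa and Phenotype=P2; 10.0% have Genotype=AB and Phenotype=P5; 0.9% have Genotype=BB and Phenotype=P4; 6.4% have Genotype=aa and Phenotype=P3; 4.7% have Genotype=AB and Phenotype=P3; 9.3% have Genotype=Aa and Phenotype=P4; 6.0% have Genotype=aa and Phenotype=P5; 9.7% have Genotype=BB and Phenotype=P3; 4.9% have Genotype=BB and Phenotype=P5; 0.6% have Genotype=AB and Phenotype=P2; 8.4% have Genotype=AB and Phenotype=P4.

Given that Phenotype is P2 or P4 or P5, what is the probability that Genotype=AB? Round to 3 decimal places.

0.264

P(Phenotype=P2) = 0.101 + 0.029 + 0.006 + 0.098 = 0.234.
P(Phenotype=P4) = 0.093 + 0.021 + 0.084 + 0.009 = 0.207.
P(Phenotype=P5) = 0.070 + 0.060 + 0.100 + 0.049 = 0.279.
P(Phenotype ∈ {P2, P4, P5}) = 0.234 + 0.207 + 0.279 = 0.720; P(Genotype=AB, Phenotype ∈ {P2, P4, P5}) = 0.006 + 0.084 + 0.100 = 0.190.
P(Genotype=AB | Phenotype ∈ {P2, P4, P5}) = 0.190/0.720 = 0.264.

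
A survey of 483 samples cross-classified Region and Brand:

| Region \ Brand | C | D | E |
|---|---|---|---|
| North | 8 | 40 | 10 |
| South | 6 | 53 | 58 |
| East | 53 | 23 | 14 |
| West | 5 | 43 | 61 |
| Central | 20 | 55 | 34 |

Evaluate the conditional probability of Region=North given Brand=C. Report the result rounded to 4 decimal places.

0.0870

Total with Brand=C: 8 + 6 + 53 + 5 + 20 = 92.
P(Region=North | Brand=C) = 8/92 = 0.0870.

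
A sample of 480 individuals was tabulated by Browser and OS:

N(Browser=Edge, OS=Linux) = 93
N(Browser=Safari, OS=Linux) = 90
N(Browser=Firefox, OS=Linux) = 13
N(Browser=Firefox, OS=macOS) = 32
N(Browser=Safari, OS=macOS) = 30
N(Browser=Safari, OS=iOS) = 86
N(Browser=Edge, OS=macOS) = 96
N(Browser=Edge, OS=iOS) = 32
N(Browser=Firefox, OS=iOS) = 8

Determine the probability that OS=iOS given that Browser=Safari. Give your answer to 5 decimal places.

Total with Browser=Safari: 30 + 90 + 86 = 206.
P(OS=iOS | Browser=Safari) = 86/206 = 0.41748.

0.41748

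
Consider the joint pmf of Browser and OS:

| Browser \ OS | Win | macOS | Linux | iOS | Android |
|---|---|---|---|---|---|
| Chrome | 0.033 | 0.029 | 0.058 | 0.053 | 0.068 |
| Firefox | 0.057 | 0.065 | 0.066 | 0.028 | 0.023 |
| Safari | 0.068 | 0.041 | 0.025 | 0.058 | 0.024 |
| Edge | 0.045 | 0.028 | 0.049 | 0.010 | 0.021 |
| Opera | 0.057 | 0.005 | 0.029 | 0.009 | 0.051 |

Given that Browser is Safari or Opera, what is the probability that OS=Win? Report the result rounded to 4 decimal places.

0.3406

P(Browser=Safari) = 0.068 + 0.041 + 0.025 + 0.058 + 0.024 = 0.216.
P(Browser=Opera) = 0.057 + 0.005 + 0.029 + 0.009 + 0.051 = 0.151.
P(Browser ∈ {Safari, Opera}) = 0.216 + 0.151 = 0.367; P(OS=Win, Browser ∈ {Safari, Opera}) = 0.068 + 0.057 = 0.125.
P(OS=Win | Browser ∈ {Safari, Opera}) = 0.125/0.367 = 0.3406.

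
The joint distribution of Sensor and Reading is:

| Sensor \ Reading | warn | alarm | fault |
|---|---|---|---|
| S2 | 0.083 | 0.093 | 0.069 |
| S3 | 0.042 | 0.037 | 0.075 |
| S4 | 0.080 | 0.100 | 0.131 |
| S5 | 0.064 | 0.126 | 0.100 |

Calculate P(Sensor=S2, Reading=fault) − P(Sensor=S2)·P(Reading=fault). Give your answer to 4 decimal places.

-0.0229

P(Sensor=S2) = 0.083 + 0.093 + 0.069 = 0.245.
P(Reading=fault) = 0.069 + 0.075 + 0.131 + 0.100 = 0.375.
P(Sensor=S2, Reading=fault) − P(Sensor=S2)P(Reading=fault) = 0.069 − 0.245×0.375 = -0.0229.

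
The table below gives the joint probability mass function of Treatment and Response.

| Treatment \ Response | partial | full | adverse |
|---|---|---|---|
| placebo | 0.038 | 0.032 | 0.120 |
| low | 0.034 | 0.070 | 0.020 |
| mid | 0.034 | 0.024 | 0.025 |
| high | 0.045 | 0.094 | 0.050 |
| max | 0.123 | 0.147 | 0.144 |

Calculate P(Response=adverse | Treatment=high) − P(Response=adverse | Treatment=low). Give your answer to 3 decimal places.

P(Treatment=high) = 0.045 + 0.094 + 0.050 = 0.189; P(Response=adverse | Treatment=high) = 0.050/0.189 = 0.2646.
P(Treatment=low) = 0.034 + 0.070 + 0.020 = 0.124; P(Response=adverse | Treatment=low) = 0.020/0.124 = 0.1613.
Difference = 0.103.

0.103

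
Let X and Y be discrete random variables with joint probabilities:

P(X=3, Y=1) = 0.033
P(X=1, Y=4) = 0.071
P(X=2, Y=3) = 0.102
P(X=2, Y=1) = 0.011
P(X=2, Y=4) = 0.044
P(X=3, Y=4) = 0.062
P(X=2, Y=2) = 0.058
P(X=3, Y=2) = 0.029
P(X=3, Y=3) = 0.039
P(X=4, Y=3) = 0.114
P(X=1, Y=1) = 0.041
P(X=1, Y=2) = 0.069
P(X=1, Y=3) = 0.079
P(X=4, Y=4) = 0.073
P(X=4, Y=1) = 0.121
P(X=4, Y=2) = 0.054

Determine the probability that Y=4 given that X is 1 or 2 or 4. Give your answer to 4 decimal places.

0.2246

P(X=1) = 0.041 + 0.069 + 0.079 + 0.071 = 0.260.
P(X=2) = 0.011 + 0.058 + 0.102 + 0.044 = 0.215.
P(X=4) = 0.121 + 0.054 + 0.114 + 0.073 = 0.362.
P(X ∈ {1, 2, 4}) = 0.260 + 0.215 + 0.362 = 0.837; P(Y=4, X ∈ {1, 2, 4}) = 0.071 + 0.044 + 0.073 = 0.188.
P(Y=4 | X ∈ {1, 2, 4}) = 0.188/0.837 = 0.2246.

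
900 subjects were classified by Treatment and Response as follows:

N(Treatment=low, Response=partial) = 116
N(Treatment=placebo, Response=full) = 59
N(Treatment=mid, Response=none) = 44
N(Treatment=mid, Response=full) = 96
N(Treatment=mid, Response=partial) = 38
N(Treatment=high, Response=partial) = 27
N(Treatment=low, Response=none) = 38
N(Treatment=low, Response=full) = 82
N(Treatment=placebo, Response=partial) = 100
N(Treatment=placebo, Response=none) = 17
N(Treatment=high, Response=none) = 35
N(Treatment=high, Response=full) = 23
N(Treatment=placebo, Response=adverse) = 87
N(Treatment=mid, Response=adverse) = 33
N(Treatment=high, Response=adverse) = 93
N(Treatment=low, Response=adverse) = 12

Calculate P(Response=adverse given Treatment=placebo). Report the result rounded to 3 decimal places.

Total with Treatment=placebo: 17 + 100 + 59 + 87 = 263.
P(Response=adverse | Treatment=placebo) = 87/263 = 0.331.

0.331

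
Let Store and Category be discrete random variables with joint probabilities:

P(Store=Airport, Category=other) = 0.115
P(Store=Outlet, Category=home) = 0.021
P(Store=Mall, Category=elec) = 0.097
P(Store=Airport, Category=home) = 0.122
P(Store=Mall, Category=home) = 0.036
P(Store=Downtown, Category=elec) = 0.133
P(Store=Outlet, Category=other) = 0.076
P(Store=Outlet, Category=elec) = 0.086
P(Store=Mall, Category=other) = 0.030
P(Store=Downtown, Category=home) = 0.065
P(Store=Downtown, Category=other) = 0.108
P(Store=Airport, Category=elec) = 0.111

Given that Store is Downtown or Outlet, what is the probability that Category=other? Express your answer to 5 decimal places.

P(Store=Downtown) = 0.133 + 0.065 + 0.108 = 0.306.
P(Store=Outlet) = 0.086 + 0.021 + 0.076 = 0.183.
P(Store ∈ {Downtown, Outlet}) = 0.306 + 0.183 = 0.489; P(Category=other, Store ∈ {Downtown, Outlet}) = 0.108 + 0.076 = 0.184.
P(Category=other | Store ∈ {Downtown, Outlet}) = 0.184/0.489 = 0.37628.

0.37628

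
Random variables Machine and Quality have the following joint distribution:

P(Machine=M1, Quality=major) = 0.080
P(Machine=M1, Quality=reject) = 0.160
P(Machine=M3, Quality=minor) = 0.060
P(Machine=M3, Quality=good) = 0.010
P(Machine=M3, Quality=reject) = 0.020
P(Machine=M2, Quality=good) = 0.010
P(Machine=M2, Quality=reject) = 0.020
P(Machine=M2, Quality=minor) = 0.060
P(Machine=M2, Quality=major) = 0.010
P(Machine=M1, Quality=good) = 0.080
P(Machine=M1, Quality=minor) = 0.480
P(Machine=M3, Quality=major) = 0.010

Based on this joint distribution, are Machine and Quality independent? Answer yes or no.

yes

Every cell satisfies P(Machine,Quality) = P(Machine)·P(Quality). For instance P(Machine=M1) = 0.800, P(Quality=reject) = 0.200, and 0.800×0.200 = 0.160 matches the joint entry. So Machine and Quality are independent.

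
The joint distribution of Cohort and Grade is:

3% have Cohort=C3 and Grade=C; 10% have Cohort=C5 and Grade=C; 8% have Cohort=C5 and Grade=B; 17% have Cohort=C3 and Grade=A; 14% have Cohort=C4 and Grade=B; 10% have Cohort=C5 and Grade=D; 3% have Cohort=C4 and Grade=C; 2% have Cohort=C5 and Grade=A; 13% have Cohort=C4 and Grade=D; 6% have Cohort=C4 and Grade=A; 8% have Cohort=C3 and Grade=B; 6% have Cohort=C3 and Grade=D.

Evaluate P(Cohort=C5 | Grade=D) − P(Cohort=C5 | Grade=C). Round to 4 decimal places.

P(Grade=D) = 0.06 + 0.13 + 0.10 = 0.29; P(Cohort=C5 | Grade=D) = 0.10/0.29 = 0.34483.
P(Grade=C) = 0.03 + 0.03 + 0.10 = 0.16; P(Cohort=C5 | Grade=C) = 0.10/0.16 = 0.62500.
Difference = -0.2802.

-0.2802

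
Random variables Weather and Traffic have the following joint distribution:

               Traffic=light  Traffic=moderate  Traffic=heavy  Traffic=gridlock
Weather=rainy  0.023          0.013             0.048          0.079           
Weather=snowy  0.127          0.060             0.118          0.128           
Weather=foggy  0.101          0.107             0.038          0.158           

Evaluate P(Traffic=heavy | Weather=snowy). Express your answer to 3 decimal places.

0.273

P(Weather=snowy) = 0.127 + 0.060 + 0.118 + 0.128 = 0.433.
P(Traffic=heavy | Weather=snowy) = 0.118/0.433 = 0.273.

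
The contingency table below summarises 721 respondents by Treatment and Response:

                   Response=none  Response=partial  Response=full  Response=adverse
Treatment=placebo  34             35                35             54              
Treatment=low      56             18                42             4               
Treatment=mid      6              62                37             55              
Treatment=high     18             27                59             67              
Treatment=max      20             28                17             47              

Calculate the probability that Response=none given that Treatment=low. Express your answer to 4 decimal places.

0.4667

Total with Treatment=low: 56 + 18 + 42 + 4 = 120.
P(Response=none | Treatment=low) = 56/120 = 0.4667.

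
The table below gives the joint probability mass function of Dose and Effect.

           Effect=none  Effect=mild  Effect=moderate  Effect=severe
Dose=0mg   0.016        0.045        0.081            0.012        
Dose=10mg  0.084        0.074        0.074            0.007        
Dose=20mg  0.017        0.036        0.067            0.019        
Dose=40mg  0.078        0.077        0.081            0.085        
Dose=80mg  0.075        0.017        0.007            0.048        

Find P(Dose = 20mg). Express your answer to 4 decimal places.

P(Dose=20mg) = 0.017 + 0.036 + 0.067 + 0.019 = 0.139.

0.1390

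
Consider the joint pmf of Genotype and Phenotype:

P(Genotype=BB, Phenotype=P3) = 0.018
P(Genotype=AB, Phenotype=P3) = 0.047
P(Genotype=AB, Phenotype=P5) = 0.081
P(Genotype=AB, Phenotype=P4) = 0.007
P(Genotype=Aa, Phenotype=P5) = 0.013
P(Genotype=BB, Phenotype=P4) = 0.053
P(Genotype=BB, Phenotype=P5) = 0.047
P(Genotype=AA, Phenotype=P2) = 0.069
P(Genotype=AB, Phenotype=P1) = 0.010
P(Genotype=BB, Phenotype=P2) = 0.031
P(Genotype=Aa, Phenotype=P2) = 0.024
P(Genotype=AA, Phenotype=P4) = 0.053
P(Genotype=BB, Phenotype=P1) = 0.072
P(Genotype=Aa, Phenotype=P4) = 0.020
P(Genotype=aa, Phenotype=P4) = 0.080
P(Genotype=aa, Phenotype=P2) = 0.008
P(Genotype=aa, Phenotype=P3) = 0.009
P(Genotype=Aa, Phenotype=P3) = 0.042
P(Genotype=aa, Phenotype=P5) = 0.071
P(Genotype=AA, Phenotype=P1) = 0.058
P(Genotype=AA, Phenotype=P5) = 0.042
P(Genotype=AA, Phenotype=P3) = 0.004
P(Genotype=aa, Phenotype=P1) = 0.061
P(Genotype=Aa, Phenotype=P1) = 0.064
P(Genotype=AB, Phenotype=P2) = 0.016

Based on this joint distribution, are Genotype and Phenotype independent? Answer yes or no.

P(Genotype=AB) = 0.161 and P(Phenotype=P5) = 0.254, so their product is 0.04089, but P(Genotype=AB, Phenotype=P5) = 0.081. Since these differ, Genotype and Phenotype are not independent.

no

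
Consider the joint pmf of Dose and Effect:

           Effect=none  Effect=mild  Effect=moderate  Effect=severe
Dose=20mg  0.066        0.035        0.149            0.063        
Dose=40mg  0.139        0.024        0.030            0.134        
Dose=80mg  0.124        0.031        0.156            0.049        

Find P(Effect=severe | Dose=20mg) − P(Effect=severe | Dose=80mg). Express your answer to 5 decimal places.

P(Dose=20mg) = 0.066 + 0.035 + 0.149 + 0.063 = 0.313; P(Effect=severe | Dose=20mg) = 0.063/0.313 = 0.201278.
P(Dose=80mg) = 0.124 + 0.031 + 0.156 + 0.049 = 0.360; P(Effect=severe | Dose=80mg) = 0.049/0.360 = 0.136111.
Difference = 0.06517.

0.06517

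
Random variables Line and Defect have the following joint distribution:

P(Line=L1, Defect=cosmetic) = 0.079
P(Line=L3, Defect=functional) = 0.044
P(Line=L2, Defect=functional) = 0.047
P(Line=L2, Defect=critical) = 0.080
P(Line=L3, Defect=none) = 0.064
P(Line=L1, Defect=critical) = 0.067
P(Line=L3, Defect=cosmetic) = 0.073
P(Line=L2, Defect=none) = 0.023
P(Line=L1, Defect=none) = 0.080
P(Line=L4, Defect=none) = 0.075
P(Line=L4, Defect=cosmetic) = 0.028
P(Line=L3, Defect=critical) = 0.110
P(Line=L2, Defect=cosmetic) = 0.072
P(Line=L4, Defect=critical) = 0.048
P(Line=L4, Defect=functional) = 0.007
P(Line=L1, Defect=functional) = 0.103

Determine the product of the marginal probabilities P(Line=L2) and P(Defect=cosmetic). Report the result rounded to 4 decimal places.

0.0559

P(Line=L2) = 0.023 + 0.072 + 0.047 + 0.080 = 0.222.
P(Defect=cosmetic) = 0.079 + 0.072 + 0.073 + 0.028 = 0.252.
Product: 0.222 × 0.252 = 0.0559.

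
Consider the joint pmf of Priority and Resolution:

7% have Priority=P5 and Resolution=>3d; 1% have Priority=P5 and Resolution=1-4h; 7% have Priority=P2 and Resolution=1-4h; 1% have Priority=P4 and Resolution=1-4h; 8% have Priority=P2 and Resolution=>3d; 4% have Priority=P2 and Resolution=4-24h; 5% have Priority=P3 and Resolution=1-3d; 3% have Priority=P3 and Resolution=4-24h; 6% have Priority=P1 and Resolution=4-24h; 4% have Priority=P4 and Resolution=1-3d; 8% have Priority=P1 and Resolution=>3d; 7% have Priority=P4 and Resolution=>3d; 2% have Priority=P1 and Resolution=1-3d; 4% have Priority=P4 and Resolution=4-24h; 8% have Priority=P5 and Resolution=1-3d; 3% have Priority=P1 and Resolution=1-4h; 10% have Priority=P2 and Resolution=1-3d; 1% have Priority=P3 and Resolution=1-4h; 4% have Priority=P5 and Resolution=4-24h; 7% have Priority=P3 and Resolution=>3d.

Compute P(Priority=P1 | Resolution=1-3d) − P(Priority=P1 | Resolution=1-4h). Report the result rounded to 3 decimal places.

-0.162

P(Resolution=1-3d) = 0.02 + 0.10 + 0.05 + 0.04 + 0.08 = 0.29; P(Priority=P1 | Resolution=1-3d) = 0.02/0.29 = 0.0690.
P(Resolution=1-4h) = 0.03 + 0.07 + 0.01 + 0.01 + 0.01 = 0.13; P(Priority=P1 | Resolution=1-4h) = 0.03/0.13 = 0.2308.
Difference = -0.162.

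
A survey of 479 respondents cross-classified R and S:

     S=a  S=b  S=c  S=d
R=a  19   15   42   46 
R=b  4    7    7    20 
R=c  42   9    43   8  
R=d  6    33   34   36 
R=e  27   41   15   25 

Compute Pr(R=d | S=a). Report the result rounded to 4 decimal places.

Total with S=a: 19 + 4 + 42 + 6 + 27 = 98.
P(R=d | S=a) = 6/98 = 0.0612.

0.0612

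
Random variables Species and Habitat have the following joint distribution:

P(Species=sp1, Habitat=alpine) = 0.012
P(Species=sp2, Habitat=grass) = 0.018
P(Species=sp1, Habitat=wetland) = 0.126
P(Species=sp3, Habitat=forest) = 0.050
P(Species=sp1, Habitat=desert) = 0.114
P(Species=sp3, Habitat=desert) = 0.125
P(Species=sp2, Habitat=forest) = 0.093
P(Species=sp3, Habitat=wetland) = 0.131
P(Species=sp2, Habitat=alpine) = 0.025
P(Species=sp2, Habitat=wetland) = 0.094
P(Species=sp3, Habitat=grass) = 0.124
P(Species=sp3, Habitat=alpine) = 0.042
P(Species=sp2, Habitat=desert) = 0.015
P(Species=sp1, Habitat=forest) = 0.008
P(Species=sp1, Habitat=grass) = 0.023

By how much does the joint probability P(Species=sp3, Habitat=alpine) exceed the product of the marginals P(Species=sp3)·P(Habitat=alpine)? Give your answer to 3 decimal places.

P(Species=sp3) = 0.050 + 0.124 + 0.131 + 0.125 + 0.042 = 0.472.
P(Habitat=alpine) = 0.012 + 0.025 + 0.042 = 0.079.
P(Species=sp3, Habitat=alpine) − P(Species=sp3)P(Habitat=alpine) = 0.042 − 0.472×0.079 = 0.005.

0.005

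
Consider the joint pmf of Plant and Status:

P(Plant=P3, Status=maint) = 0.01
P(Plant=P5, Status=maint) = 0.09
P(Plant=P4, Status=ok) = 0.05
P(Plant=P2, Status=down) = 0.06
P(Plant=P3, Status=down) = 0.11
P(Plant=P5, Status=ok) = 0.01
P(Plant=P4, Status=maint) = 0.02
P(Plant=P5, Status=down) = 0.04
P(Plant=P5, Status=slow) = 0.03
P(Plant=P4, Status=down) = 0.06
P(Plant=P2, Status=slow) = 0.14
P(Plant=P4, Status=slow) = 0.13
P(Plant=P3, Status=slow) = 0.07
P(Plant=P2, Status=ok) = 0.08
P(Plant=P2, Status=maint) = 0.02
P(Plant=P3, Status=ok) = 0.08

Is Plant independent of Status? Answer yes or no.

P(Plant=P5) = 0.17 and P(Status=maint) = 0.14, so their product is 0.0238, but P(Plant=P5, Status=maint) = 0.09. Since these differ, Plant and Status are not independent.

no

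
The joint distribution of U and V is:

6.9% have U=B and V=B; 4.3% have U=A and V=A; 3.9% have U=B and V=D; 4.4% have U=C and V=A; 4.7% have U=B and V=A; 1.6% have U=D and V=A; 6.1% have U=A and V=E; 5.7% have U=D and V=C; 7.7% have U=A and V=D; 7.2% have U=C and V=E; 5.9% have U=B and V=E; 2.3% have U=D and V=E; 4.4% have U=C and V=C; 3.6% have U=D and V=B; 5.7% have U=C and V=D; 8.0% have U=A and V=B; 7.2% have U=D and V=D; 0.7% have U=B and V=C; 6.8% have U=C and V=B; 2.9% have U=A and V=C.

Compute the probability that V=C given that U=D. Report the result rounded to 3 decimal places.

0.279

P(U=D) = 0.016 + 0.036 + 0.057 + 0.072 + 0.023 = 0.204.
P(V=C | U=D) = 0.057/0.204 = 0.279.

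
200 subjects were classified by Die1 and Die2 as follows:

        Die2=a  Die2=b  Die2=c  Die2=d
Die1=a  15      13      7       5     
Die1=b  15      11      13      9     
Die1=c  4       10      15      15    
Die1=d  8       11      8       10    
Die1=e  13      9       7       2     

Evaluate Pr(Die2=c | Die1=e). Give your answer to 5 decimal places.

0.22581

Total with Die1=e: 13 + 9 + 7 + 2 = 31.
P(Die2=c | Die1=e) = 7/31 = 0.22581.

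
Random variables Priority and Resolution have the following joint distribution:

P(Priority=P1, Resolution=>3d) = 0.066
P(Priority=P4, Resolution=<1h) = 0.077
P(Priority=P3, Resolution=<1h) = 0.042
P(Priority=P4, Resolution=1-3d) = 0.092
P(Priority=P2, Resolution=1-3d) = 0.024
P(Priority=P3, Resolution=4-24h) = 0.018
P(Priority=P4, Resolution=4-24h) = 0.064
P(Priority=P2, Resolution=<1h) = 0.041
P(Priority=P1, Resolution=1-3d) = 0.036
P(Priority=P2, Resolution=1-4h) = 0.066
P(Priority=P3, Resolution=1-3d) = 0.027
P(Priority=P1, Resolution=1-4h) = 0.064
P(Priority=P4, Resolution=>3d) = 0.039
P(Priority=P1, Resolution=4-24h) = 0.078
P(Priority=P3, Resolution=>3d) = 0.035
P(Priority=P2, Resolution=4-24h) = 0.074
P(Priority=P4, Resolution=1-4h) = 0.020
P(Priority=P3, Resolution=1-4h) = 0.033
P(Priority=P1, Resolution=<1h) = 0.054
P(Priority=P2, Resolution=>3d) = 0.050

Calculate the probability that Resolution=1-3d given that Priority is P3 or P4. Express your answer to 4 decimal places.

P(Priority=P3) = 0.042 + 0.033 + 0.018 + 0.027 + 0.035 = 0.155.
P(Priority=P4) = 0.077 + 0.020 + 0.064 + 0.092 + 0.039 = 0.292.
P(Priority ∈ {P3, P4}) = 0.155 + 0.292 = 0.447; P(Resolution=1-3d, Priority ∈ {P3, P4}) = 0.027 + 0.092 = 0.119.
P(Resolution=1-3d | Priority ∈ {P3, P4}) = 0.119/0.447 = 0.2662.

0.2662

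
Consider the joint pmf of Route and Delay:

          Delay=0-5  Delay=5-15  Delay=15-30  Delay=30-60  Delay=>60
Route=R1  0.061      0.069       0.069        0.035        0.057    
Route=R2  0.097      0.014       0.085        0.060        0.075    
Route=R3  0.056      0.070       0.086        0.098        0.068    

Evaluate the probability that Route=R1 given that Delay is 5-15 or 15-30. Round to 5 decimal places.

0.35115

P(Delay=5-15) = 0.069 + 0.014 + 0.070 = 0.153.
P(Delay=15-30) = 0.069 + 0.085 + 0.086 = 0.240.
P(Delay ∈ {5-15, 15-30}) = 0.153 + 0.240 = 0.393; P(Route=R1, Delay ∈ {5-15, 15-30}) = 0.069 + 0.069 = 0.138.
P(Route=R1 | Delay ∈ {5-15, 15-30}) = 0.138/0.393 = 0.35115.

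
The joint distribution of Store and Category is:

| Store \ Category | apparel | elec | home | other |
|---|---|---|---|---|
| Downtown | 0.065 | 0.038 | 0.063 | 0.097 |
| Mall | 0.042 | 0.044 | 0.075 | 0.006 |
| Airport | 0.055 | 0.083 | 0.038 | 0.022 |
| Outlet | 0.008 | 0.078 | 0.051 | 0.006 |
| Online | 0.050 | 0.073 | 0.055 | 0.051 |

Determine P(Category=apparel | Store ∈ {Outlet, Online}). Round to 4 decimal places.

P(Store=Outlet) = 0.008 + 0.078 + 0.051 + 0.006 = 0.143.
P(Store=Online) = 0.050 + 0.073 + 0.055 + 0.051 = 0.229.
P(Store ∈ {Outlet, Online}) = 0.143 + 0.229 = 0.372; P(Category=apparel, Store ∈ {Outlet, Online}) = 0.008 + 0.050 = 0.058.
P(Category=apparel | Store ∈ {Outlet, Online}) = 0.058/0.372 = 0.1559.

0.1559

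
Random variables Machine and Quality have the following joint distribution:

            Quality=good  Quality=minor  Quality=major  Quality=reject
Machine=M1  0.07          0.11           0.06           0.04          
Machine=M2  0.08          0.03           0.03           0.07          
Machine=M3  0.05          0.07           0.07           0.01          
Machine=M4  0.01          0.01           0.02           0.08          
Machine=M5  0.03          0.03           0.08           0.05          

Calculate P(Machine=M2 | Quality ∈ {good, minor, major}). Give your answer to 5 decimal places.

0.18667

P(Quality=good) = 0.07 + 0.08 + 0.05 + 0.01 + 0.03 = 0.24.
P(Quality=minor) = 0.11 + 0.03 + 0.07 + 0.01 + 0.03 = 0.25.
P(Quality=major) = 0.06 + 0.03 + 0.07 + 0.02 + 0.08 = 0.26.
P(Quality ∈ {good, minor, major}) = 0.24 + 0.25 + 0.26 = 0.75; P(Machine=M2, Quality ∈ {good, minor, major}) = 0.08 + 0.03 + 0.03 = 0.14.
P(Machine=M2 | Quality ∈ {good, minor, major}) = 0.14/0.75 = 0.18667.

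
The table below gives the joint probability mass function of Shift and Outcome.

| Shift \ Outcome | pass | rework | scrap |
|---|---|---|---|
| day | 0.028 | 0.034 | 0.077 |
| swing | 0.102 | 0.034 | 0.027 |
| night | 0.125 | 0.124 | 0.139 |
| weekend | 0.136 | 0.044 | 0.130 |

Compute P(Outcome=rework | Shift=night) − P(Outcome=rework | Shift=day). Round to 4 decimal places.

P(Shift=night) = 0.125 + 0.124 + 0.139 = 0.388; P(Outcome=rework | Shift=night) = 0.124/0.388 = 0.31959.
P(Shift=day) = 0.028 + 0.034 + 0.077 = 0.139; P(Outcome=rework | Shift=day) = 0.034/0.139 = 0.24460.
Difference = 0.0750.

0.0750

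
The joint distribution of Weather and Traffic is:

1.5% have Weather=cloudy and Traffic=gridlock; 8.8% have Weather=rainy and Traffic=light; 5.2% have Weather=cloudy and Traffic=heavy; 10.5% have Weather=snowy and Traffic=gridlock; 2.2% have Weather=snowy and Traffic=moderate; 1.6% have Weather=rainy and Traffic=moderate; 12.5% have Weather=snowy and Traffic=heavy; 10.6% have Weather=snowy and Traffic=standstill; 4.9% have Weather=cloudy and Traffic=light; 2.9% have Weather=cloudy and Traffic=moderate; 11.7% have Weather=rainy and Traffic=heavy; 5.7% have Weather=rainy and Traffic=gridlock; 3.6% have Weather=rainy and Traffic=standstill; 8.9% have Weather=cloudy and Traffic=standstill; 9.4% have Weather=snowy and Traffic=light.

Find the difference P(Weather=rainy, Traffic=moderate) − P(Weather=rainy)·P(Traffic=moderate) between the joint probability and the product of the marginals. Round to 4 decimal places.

P(Weather=rainy) = 0.088 + 0.016 + 0.117 + 0.057 + 0.036 = 0.314.
P(Traffic=moderate) = 0.029 + 0.016 + 0.022 = 0.067.
P(Weather=rainy, Traffic=moderate) − P(Weather=rainy)P(Traffic=moderate) = 0.016 − 0.314×0.067 = -0.0050.

-0.0050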